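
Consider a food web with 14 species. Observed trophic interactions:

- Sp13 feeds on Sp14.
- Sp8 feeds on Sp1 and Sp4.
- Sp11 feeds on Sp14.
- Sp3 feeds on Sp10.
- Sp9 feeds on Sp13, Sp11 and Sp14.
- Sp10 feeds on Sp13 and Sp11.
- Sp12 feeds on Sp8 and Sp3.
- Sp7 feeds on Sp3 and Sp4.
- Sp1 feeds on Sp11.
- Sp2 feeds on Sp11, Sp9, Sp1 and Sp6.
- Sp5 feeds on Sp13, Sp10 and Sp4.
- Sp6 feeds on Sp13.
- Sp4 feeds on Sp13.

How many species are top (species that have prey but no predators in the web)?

4

Top species (has prey, but nothing eats it): Sp5, Sp2, Sp12, Sp7.
Count: 4.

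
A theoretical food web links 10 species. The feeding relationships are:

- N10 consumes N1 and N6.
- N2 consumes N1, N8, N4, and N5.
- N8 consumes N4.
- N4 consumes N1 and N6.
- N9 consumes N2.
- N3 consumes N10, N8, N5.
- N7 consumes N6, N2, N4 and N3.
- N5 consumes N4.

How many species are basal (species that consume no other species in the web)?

2

Basal species (no prey listed): N1, N6.
Count: 2.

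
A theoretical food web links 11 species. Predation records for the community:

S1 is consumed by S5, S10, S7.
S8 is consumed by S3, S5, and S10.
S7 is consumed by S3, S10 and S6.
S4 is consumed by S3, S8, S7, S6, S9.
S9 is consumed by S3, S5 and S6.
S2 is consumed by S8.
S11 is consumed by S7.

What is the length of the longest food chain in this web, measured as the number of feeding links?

2 links

One longest chain: S11 → S7 → S6.
It has 3 species and 2 links.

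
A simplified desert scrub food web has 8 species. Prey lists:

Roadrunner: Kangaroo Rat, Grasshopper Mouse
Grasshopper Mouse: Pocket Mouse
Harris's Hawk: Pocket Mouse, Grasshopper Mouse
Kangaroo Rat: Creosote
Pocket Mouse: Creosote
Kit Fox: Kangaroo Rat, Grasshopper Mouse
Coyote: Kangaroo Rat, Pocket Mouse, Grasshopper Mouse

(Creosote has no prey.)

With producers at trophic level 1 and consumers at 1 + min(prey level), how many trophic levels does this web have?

3

Producers (level 1): Creosote.
Following each consumer down to its lowest-level prey: Creosote → Kangaroo Rat → Roadrunner (levels 1 through 3).
All prey of Roadrunner (Kangaroo Rat 2, Grasshopper Mouse 3) are at level 2 or above, so Roadrunner is at level 1 + 2 = 3.
Every consumer has at least one prey at level 2 or below, so none exceeds level 3.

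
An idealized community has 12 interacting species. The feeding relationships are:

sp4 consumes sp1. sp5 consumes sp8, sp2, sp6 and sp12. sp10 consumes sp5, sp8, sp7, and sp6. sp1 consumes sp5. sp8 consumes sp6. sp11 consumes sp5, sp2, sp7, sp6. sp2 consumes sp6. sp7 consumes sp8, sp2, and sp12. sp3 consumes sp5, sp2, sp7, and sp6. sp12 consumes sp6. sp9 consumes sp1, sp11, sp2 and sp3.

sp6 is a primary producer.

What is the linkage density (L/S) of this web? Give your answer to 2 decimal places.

There are L = 28 links among S = 12 species.
L/S = 28/12 = 2.3333 ≈ 2.33.

L/S = 2.33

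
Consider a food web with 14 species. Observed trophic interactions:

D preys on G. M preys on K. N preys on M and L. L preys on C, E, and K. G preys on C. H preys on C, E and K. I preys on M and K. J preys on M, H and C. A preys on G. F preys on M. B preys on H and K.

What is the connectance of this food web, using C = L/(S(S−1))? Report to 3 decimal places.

C = 0.110

The web has S = 14 species and L = 20 feeding links.
C = L / (S(S−1)) = 20 / 182 = 0.1099 ≈ 0.110.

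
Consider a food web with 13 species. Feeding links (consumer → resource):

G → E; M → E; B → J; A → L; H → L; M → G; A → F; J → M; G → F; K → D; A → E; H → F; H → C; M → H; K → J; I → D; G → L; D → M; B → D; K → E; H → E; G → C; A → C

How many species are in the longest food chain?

5 species

One longest chain: F → H → M → J → K.
It has 5 species and 4 links.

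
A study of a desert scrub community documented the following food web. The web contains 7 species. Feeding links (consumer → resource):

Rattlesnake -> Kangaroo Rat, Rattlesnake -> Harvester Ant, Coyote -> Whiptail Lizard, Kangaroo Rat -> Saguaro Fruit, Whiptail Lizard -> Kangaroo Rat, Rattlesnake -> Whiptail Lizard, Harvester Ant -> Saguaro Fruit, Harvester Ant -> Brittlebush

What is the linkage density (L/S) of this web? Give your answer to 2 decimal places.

There are L = 8 links among S = 7 species.
L/S = 8/7 = 1.1429 ≈ 1.14.

L/S = 1.14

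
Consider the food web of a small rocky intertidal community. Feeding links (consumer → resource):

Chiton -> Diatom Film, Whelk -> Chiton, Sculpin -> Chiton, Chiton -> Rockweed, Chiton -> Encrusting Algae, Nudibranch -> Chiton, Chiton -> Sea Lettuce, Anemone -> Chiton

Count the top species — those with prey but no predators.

4

Top species (has prey, but nothing eats it): Anemone, Sculpin, Whelk, Nudibranch.
Count: 4.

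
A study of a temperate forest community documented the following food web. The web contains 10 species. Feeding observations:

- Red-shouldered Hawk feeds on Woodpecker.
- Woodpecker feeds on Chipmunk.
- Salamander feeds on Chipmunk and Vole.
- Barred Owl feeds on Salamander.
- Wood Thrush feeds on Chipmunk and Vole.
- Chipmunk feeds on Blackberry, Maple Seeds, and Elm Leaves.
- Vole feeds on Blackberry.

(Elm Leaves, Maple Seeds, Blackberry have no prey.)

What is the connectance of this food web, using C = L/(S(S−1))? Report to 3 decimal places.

C = 0.122

The web has S = 10 species and L = 11 feeding links.
C = L / (S(S−1)) = 11 / 90 = 0.1222 ≈ 0.122.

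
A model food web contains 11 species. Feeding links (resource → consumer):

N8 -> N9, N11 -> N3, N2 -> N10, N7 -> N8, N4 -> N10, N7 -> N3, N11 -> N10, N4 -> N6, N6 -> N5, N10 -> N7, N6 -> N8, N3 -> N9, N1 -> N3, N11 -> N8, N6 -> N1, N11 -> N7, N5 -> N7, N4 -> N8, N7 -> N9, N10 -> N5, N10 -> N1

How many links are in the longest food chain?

One longest chain: N4 → N6 → N5 → N7 → N8 → N9.
It has 6 species and 5 links.

5 links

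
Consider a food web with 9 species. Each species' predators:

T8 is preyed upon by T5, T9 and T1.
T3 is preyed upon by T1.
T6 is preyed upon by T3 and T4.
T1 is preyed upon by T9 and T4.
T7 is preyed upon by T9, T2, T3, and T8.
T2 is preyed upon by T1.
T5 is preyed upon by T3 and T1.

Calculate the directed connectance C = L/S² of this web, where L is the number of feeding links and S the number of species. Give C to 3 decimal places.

C = 0.185

The web has S = 9 species and L = 15 feeding links.
C = L / S² = 15 / 81 = 0.1852 ≈ 0.185.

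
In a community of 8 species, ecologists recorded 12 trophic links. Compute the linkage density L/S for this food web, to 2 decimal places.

There are L = 12 links among S = 8 species.
L/S = 12/8 = 1.5000 ≈ 1.50.

L/S = 1.50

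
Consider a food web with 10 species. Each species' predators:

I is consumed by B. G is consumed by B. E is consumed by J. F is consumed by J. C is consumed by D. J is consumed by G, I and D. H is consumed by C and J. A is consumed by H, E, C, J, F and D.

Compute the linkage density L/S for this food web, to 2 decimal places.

L/S = 1.60

There are L = 16 links among S = 10 species.
L/S = 16/10 = 1.6000 ≈ 1.60.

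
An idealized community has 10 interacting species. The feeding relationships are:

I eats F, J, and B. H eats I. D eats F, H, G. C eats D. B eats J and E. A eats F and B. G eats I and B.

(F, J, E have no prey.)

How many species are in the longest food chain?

6 species

One longest chain: J → B → I → G → D → C.
It has 6 species and 5 links.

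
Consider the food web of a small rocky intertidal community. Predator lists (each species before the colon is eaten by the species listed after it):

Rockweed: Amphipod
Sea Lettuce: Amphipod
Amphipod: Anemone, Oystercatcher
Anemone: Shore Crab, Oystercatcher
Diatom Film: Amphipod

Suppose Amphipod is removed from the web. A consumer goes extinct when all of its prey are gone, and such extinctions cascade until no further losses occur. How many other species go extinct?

Remove Amphipod.
Round 1: Anemone (all prey gone) → extinct.
Round 2: Shore Crab (all prey gone), Oystercatcher (all prey gone) → extinct.
No further losses. Total secondary extinctions: 3.

3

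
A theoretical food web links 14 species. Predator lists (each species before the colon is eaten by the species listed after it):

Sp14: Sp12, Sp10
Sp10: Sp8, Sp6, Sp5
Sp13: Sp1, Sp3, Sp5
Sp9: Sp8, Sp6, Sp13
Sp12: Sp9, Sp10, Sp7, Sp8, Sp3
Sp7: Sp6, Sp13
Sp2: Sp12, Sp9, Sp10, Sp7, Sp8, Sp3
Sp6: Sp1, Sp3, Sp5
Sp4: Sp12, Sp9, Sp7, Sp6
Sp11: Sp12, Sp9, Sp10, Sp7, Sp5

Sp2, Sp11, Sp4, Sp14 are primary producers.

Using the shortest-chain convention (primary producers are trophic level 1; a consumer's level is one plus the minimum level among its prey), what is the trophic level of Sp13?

Sp2 is a producer → level 1.
Sp9 eats Sp2 → level 2.
Sp13 eats Sp9 → level 3.
No prey of Sp13 is below level 2, so 3 is the minimum.

Trophic level 3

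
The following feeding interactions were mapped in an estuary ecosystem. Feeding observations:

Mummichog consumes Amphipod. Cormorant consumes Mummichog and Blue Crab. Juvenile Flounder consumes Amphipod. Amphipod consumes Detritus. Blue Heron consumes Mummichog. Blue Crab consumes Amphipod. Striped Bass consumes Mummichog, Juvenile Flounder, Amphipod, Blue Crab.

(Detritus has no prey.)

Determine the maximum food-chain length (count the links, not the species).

One longest chain: Detritus → Amphipod → Blue Crab → Striped Bass.
It has 4 species and 3 links.

3 links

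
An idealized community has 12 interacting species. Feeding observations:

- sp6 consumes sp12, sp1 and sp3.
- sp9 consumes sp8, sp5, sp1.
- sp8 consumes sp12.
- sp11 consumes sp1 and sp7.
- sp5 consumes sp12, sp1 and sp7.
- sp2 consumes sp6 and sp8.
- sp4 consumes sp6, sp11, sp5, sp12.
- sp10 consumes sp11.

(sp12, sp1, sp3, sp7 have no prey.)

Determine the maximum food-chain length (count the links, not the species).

One longest chain: sp12 → sp6 → sp4.
It has 3 species and 2 links.

2 links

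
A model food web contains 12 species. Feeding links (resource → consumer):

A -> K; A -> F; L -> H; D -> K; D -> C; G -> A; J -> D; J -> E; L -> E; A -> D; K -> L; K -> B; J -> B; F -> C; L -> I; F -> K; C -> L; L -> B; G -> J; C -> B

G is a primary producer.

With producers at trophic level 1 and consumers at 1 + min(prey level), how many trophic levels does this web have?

5

Producers (level 1): G.
Following each consumer down to its lowest-level prey: G → A → K → L → I (levels 1 through 5).
All prey of I (L 4) are at level 4 or above, so I is at level 1 + 4 = 5.
Every consumer has at least one prey at level 4 or below, so none exceeds level 5.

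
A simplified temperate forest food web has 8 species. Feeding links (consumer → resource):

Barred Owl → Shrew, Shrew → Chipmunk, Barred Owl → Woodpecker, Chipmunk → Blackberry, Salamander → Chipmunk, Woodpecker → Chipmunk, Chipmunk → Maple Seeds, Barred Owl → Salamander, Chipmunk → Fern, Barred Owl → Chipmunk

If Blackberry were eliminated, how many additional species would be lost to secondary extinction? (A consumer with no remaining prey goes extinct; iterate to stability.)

Remove Blackberry.
Every predator of it retains at least one other prey: Chipmunk still has Fern, Maple Seeds.
No consumer loses all prey, so no secondary extinctions occur.

0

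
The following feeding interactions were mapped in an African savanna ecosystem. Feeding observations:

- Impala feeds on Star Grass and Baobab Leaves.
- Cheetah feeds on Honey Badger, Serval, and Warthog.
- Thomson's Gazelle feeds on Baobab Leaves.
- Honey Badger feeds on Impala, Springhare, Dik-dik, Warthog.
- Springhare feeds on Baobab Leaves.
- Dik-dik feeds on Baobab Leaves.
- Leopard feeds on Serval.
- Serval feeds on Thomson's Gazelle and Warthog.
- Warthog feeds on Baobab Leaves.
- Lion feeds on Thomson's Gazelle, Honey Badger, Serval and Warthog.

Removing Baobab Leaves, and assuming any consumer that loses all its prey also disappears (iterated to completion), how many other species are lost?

6

Remove Baobab Leaves.
Round 1: Warthog (all prey gone), Dik-dik (all prey gone), Thomson's Gazelle (all prey gone), Springhare (all prey gone) → extinct.
Round 2: Serval (all prey gone) → extinct.
Round 3: Leopard (all prey gone) → extinct.
No further losses. Total secondary extinctions: 6.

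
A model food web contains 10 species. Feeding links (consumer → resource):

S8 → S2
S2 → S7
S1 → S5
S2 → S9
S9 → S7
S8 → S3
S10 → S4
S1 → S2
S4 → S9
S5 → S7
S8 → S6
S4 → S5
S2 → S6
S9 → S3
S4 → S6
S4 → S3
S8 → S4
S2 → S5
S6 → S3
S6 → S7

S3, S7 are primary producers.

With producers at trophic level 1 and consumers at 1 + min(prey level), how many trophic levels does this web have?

3

Producers (level 1): S3, S7.
Following each consumer down to its lowest-level prey: S7 → S5 → S1 (levels 1 through 3).
All prey of S1 (S5 2, S2 2) are at level 2 or above, so S1 is at level 1 + 2 = 3.
Every consumer has at least one prey at level 2 or below, so none exceeds level 3.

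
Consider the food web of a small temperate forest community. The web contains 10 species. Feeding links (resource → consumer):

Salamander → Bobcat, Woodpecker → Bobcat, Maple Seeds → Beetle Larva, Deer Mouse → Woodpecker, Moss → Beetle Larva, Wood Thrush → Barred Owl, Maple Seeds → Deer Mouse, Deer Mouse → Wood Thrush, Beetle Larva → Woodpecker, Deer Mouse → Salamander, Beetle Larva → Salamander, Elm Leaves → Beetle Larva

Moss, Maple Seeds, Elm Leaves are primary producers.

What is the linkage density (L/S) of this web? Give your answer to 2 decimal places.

There are L = 12 links among S = 10 species.
L/S = 12/10 = 1.2000 ≈ 1.20.

L/S = 1.20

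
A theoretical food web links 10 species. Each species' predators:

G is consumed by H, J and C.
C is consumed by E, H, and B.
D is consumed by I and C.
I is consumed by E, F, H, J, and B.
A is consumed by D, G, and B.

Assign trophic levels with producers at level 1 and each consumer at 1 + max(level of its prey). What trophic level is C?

A is a producer → level 1.
G eats A → level 2.
C eats G (level 2); other prey at levels: D 2 → level 3.

Trophic level 3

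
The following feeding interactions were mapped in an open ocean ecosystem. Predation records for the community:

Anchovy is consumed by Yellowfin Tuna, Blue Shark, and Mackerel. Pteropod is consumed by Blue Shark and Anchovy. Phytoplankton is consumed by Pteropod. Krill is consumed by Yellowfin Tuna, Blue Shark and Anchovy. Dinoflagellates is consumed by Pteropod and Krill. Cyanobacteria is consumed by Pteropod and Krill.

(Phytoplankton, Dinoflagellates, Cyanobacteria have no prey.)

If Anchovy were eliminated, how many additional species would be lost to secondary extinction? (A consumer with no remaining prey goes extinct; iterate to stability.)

1

Remove Anchovy.
Round 1: Mackerel (all prey gone) → extinct.
No further losses. Total secondary extinctions: 1.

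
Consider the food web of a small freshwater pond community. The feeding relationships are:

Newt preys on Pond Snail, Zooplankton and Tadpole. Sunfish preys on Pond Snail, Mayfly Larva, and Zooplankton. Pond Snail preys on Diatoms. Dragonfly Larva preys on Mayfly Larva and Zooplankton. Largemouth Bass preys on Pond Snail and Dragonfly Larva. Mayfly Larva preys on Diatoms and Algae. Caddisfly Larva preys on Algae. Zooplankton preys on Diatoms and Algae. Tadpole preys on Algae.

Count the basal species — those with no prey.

2

Basal species (no prey listed): Diatoms, Algae.
Count: 2.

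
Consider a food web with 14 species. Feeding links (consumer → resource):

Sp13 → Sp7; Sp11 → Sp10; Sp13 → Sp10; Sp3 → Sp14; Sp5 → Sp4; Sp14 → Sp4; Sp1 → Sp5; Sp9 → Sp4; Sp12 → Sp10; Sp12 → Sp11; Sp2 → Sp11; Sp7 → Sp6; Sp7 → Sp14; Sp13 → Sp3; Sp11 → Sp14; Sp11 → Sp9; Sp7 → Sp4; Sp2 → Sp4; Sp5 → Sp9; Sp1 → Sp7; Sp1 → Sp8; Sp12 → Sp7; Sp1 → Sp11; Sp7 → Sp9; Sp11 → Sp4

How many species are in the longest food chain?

One longest chain: Sp4 → Sp14 → Sp7 → Sp13.
It has 4 species and 3 links.

4 species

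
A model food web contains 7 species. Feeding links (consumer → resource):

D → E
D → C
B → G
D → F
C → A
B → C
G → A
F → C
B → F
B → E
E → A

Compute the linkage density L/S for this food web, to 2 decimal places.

L/S = 1.57

There are L = 11 links among S = 7 species.
L/S = 11/7 = 1.5714 ≈ 1.57.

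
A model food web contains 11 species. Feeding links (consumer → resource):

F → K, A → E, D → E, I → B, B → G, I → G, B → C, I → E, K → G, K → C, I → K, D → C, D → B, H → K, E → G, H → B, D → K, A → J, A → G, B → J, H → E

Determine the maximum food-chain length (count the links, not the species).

One longest chain: C → K → H.
It has 3 species and 2 links.

2 links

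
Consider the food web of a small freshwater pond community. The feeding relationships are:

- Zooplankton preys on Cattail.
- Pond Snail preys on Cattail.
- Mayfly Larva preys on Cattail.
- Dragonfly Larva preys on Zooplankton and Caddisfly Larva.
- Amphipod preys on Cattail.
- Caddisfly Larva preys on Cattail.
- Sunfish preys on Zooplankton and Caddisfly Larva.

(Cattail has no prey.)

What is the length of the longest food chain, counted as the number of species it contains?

One longest chain: Cattail → Caddisfly Larva → Dragonfly Larva.
It has 3 species and 2 links.

3 species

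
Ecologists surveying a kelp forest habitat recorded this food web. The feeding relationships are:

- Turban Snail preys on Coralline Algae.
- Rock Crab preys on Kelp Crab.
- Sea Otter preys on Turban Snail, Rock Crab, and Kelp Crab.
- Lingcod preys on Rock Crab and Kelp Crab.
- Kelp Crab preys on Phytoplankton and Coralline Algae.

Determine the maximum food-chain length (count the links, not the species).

3 links

One longest chain: Phytoplankton → Kelp Crab → Rock Crab → Lingcod.
It has 4 species and 3 links.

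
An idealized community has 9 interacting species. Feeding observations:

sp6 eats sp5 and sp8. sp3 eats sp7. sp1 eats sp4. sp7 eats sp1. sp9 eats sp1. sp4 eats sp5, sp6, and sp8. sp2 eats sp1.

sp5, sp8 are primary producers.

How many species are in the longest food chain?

One longest chain: sp5 → sp6 → sp4 → sp1 → sp7 → sp3.
It has 6 species and 5 links.

6 species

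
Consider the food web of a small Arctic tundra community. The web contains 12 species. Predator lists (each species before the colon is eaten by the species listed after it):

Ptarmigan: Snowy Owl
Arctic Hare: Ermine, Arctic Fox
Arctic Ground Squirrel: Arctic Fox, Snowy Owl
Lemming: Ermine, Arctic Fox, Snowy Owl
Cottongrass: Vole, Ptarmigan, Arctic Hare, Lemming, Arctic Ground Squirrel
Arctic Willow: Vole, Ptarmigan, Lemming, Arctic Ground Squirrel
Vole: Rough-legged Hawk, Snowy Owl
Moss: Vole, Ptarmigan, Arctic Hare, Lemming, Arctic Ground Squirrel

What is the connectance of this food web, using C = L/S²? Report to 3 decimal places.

C = 0.167

The web has S = 12 species and L = 24 feeding links.
C = L / S² = 24 / 144 = 0.1667 ≈ 0.167.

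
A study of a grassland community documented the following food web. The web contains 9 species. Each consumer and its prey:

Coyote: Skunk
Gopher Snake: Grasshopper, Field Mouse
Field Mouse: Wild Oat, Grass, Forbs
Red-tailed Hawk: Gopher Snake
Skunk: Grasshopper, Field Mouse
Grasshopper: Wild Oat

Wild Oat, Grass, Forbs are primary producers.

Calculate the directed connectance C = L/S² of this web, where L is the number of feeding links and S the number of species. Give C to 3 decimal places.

The web has S = 9 species and L = 10 feeding links.
C = L / S² = 10 / 81 = 0.1235 ≈ 0.123.

C = 0.123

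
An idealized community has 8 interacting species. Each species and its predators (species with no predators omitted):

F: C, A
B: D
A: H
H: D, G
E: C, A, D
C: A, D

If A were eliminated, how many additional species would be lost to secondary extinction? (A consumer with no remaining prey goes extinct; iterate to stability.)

Remove A.
Round 1: H (all prey gone) → extinct.
Round 2: G (all prey gone) → extinct.
No further losses. Total secondary extinctions: 2.

2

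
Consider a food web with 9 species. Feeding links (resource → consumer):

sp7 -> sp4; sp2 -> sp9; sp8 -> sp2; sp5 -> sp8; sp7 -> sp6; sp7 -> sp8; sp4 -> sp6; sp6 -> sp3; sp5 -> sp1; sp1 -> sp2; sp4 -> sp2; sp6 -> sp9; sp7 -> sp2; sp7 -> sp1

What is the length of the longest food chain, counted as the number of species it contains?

4 species

One longest chain: sp7 → sp4 → sp6 → sp3.
It has 4 species and 3 links.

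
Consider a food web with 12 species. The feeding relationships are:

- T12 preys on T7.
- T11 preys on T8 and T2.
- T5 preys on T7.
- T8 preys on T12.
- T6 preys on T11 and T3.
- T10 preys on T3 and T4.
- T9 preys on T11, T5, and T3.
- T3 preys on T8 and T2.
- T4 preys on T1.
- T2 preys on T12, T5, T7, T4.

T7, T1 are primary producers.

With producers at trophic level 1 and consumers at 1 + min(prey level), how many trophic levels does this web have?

4

Producers (level 1): T7, T1.
Following each consumer down to its lowest-level prey: T7 → T2 → T11 → T6 (levels 1 through 4).
All prey of T6 (T11 3, T3 3) are at level 3 or above, so T6 is at level 1 + 3 = 4.
Every consumer has at least one prey at level 3 or below, so none exceeds level 4.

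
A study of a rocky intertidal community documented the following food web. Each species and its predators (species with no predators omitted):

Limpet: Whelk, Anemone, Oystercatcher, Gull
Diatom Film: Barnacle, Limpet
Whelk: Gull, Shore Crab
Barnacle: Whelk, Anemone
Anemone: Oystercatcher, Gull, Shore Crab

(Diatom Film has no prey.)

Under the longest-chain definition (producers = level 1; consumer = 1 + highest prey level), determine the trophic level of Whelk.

Diatom Film is a producer → level 1.
Barnacle eats Diatom Film → level 2.
Whelk eats Barnacle (level 2); other prey at levels: Limpet 2 → level 3.

Trophic level 3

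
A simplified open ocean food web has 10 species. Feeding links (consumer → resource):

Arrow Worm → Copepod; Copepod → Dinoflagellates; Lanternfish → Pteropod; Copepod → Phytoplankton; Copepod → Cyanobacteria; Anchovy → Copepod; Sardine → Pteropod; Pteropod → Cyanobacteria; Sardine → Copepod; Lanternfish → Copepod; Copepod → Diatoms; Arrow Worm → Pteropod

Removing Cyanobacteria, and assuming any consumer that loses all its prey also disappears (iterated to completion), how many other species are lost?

Remove Cyanobacteria.
Round 1: Pteropod (all prey gone) → extinct.
No further losses. Total secondary extinctions: 1.

1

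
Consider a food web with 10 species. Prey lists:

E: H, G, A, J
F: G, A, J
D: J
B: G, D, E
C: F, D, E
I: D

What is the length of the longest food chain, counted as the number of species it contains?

One longest chain: G → F → C.
It has 3 species and 2 links.

3 species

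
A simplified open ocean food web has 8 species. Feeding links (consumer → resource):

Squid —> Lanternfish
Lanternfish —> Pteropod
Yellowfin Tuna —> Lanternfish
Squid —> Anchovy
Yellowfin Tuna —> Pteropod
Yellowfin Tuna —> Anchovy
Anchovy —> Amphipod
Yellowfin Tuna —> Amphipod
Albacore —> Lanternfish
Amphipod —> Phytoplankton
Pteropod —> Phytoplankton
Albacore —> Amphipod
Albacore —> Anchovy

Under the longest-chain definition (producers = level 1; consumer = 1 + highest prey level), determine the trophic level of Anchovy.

Phytoplankton is a producer → level 1.
Amphipod eats Phytoplankton → level 2.
Anchovy eats Amphipod → level 3.

Trophic level 3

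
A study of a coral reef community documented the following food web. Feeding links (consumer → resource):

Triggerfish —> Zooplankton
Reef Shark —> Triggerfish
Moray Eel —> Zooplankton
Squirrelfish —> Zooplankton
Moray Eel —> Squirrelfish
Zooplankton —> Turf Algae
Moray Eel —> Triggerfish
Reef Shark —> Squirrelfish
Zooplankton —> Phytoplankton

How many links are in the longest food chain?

One longest chain: Turf Algae → Zooplankton → Squirrelfish → Moray Eel.
It has 4 species and 3 links.

3 links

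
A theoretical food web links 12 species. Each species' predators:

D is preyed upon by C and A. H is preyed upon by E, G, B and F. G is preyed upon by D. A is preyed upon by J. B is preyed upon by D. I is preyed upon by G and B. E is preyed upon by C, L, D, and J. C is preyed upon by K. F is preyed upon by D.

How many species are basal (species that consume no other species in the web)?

2

Basal species (no prey listed): I, H.
Count: 2.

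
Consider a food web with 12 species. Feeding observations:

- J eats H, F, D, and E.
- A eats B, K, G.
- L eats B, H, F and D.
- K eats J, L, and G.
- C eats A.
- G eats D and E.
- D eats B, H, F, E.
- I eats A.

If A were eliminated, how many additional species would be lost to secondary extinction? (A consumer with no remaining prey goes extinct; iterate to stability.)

2

Remove A.
Round 1: C (all prey gone), I (all prey gone) → extinct.
No further losses. Total secondary extinctions: 2.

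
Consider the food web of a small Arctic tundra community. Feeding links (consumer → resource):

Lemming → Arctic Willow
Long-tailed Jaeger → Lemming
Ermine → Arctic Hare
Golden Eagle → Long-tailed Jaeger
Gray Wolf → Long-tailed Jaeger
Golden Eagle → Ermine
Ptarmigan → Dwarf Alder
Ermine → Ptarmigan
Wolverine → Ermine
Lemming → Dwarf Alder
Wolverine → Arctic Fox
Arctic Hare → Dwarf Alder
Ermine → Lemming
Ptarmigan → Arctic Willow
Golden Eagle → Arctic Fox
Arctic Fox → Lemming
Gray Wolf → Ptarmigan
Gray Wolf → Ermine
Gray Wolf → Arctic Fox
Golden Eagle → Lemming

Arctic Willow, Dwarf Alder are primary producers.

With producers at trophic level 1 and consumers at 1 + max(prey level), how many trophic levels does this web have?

4

Producers (level 1): Arctic Willow, Dwarf Alder.
Arctic Willow → Lemming → Long-tailed Jaeger → Golden Eagle gives Golden Eagle level 4.
No species has a prey at level 4, so no species reaches level 5.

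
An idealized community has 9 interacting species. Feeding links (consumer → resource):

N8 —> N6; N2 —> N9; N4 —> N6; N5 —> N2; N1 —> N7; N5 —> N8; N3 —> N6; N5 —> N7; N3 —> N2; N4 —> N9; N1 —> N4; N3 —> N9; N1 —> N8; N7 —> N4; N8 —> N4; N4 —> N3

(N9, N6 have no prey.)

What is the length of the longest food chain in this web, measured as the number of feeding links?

One longest chain: N9 → N2 → N3 → N4 → N7 → N1.
It has 6 species and 5 links.

5 links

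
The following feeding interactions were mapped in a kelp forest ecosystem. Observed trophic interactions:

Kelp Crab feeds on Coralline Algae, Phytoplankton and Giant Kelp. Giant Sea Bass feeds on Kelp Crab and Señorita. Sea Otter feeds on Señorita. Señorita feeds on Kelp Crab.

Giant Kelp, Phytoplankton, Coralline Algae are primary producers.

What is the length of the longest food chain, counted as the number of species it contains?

4 species

One longest chain: Giant Kelp → Kelp Crab → Señorita → Sea Otter.
It has 4 species and 3 links.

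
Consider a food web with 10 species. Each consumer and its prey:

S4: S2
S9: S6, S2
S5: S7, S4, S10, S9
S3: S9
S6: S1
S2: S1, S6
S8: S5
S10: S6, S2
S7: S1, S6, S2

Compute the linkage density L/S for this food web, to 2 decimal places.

There are L = 17 links among S = 10 species.
L/S = 17/10 = 1.7000 ≈ 1.70.

L/S = 1.70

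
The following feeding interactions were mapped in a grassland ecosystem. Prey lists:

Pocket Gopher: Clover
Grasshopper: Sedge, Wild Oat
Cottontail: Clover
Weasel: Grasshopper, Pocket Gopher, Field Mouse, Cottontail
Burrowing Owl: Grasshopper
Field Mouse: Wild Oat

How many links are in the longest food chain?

One longest chain: Sedge → Grasshopper → Weasel.
It has 3 species and 2 links.

2 links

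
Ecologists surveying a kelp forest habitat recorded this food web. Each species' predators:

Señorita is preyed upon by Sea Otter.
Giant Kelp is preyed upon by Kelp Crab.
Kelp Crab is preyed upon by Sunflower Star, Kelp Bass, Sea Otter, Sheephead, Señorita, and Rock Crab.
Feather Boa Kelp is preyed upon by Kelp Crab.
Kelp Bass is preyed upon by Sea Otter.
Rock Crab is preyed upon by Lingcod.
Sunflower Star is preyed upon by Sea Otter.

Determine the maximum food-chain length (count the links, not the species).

One longest chain: Giant Kelp → Kelp Crab → Señorita → Sea Otter.
It has 4 species and 3 links.

3 links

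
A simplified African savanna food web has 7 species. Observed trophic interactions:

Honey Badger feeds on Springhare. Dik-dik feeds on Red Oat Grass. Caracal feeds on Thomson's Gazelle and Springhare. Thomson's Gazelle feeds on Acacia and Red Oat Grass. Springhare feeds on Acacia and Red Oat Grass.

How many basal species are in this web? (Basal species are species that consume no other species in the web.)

Basal species (no prey listed): Red Oat Grass, Acacia.
Count: 2.

2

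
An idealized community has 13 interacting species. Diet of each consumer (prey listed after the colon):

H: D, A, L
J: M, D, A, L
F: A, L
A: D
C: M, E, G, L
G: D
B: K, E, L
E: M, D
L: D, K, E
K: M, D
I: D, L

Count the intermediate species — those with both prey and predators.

5

Intermediate species (has both prey and predators): K, A, E, G, L.
Count: 5.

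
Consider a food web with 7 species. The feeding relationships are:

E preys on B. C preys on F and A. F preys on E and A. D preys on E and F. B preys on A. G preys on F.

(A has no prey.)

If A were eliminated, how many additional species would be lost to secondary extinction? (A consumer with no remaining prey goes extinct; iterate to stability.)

6

Remove A.
Round 1: B (all prey gone) → extinct.
Round 2: E (all prey gone) → extinct.
Round 3: F (all prey gone) → extinct.
Round 4: D (all prey gone), C (all prey gone), G (all prey gone) → extinct.
No further losses. Total secondary extinctions: 6.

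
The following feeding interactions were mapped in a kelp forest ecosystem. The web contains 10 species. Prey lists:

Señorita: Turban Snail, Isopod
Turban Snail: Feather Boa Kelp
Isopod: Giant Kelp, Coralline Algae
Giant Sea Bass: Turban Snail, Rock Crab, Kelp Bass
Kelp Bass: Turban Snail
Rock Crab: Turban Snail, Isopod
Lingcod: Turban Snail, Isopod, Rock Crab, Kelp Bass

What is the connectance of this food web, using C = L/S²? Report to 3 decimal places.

The web has S = 10 species and L = 15 feeding links.
C = L / S² = 15 / 100 = 0.1500 ≈ 0.150.

C = 0.150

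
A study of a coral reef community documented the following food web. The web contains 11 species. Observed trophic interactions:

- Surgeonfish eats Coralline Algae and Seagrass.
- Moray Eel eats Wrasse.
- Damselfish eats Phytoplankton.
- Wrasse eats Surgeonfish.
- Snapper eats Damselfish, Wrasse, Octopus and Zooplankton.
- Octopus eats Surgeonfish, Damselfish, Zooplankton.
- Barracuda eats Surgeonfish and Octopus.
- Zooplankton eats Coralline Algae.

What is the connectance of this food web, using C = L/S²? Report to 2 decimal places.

C = 0.12

The web has S = 11 species and L = 15 feeding links.
C = L / S² = 15 / 121 = 0.1240 ≈ 0.12.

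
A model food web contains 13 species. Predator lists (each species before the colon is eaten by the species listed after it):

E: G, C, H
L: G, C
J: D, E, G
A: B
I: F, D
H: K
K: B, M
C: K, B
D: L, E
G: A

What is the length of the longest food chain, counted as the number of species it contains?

One longest chain: I → D → E → H → K → B.
It has 6 species and 5 links.

6 species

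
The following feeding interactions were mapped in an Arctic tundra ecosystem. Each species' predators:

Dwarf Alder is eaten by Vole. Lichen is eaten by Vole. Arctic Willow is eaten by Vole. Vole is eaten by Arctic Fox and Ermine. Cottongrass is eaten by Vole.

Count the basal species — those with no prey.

Basal species (no prey listed): Arctic Willow, Cottongrass, Dwarf Alder, Lichen.
Count: 4.

4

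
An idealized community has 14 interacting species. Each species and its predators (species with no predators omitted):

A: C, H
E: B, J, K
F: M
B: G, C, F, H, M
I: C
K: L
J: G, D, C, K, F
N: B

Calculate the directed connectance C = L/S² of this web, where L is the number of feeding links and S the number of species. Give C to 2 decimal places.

C = 0.10

The web has S = 14 species and L = 19 feeding links.
C = L / S² = 19 / 196 = 0.0969 ≈ 0.10.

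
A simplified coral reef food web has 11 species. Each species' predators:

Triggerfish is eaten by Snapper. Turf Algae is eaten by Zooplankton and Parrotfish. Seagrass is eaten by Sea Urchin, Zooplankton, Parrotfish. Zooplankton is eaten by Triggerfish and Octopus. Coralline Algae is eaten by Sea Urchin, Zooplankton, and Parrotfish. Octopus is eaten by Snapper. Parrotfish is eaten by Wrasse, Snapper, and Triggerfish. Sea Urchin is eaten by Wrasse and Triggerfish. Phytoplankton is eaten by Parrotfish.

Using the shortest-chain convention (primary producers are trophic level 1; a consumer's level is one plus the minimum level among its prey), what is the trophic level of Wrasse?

Seagrass is a producer → level 1.
Parrotfish eats Seagrass → level 2.
Wrasse eats Parrotfish → level 3.
No prey of Wrasse is below level 2, so 3 is the minimum.

Trophic level 3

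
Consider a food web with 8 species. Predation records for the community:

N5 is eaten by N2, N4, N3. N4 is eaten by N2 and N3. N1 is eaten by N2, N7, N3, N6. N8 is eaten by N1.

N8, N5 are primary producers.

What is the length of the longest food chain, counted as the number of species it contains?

3 species

One longest chain: N5 → N4 → N3.
It has 3 species and 2 links.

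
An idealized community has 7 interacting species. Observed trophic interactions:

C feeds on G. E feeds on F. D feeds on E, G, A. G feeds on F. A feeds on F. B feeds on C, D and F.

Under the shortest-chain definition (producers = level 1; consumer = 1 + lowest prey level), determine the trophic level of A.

F is a producer → level 1.
A eats F → level 2.

Trophic level 2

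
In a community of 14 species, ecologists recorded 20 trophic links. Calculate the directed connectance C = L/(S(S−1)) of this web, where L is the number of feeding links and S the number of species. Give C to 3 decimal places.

The web has S = 14 species and L = 20 feeding links.
C = L / (S(S−1)) = 20 / 182 = 0.1099 ≈ 0.110.

C = 0.110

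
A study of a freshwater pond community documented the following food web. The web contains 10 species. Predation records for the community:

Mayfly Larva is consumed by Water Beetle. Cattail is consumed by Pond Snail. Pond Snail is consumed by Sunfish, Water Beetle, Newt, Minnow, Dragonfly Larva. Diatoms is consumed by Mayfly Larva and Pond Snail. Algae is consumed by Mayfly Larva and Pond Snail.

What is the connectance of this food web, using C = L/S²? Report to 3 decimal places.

The web has S = 10 species and L = 11 feeding links.
C = L / S² = 11 / 100 = 0.1100 ≈ 0.110.

C = 0.110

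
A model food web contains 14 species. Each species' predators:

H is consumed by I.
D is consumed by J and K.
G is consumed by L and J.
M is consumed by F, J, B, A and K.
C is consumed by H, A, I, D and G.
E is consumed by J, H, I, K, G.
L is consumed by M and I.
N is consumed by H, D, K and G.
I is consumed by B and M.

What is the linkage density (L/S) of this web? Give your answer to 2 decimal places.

There are L = 28 links among S = 14 species.
L/S = 28/14 = 2.0000 ≈ 2.00.

L/S = 2.00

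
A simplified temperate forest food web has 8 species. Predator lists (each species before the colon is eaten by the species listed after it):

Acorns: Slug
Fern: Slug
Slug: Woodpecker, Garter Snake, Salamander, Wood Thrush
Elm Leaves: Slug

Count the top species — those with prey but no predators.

Top species (has prey, but nothing eats it): Woodpecker, Garter Snake, Salamander, Wood Thrush.
Count: 4.

4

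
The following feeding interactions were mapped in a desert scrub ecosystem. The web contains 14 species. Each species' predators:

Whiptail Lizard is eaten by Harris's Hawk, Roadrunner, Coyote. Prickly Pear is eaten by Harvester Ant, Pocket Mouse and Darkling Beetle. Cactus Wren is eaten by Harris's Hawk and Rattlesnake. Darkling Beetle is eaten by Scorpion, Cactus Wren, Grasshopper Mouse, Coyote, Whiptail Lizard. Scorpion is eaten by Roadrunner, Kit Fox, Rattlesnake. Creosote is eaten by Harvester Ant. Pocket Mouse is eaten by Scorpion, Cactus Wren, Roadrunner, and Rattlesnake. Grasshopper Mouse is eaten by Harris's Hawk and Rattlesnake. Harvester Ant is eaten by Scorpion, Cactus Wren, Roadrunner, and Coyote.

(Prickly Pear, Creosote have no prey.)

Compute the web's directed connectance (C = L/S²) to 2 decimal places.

C = 0.14

The web has S = 14 species and L = 27 feeding links.
C = L / S² = 27 / 196 = 0.1378 ≈ 0.14.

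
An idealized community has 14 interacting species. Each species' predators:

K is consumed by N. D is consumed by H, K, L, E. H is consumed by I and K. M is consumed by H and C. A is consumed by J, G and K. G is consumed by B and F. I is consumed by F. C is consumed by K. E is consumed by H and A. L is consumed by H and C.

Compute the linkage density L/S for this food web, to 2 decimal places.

L/S = 1.43

There are L = 20 links among S = 14 species.
L/S = 20/14 = 1.4286 ≈ 1.43.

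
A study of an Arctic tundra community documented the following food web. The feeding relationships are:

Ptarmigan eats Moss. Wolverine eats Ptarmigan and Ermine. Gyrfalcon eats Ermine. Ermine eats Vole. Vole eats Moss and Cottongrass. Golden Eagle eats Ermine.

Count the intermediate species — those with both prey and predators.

3

Intermediate species (has both prey and predators): Ptarmigan, Vole, Ermine.
Count: 3.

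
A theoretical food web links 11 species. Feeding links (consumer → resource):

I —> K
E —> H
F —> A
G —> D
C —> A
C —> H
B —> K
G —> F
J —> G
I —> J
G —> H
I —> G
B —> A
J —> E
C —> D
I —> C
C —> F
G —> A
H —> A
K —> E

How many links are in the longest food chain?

One longest chain: A → H → E → K → B.
It has 5 species and 4 links.

4 links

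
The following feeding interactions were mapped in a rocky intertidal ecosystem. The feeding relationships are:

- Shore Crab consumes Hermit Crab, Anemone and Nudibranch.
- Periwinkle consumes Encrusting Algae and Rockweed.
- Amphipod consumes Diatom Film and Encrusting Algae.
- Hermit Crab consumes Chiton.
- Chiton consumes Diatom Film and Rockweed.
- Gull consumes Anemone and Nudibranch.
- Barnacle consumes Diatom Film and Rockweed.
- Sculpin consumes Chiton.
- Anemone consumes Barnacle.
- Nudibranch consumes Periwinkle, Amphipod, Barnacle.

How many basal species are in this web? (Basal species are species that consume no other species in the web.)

Basal species (no prey listed): Rockweed, Encrusting Algae, Diatom Film.
Count: 3.

3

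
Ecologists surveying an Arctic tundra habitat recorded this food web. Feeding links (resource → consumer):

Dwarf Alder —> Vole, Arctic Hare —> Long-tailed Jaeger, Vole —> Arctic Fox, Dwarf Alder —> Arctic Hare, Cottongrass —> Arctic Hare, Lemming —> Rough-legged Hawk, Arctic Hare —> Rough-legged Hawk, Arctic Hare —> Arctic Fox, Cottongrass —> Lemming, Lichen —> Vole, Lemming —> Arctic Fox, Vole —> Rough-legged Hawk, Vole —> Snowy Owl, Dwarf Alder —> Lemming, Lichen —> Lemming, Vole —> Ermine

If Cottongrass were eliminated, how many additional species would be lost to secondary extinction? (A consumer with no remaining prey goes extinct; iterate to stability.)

0

Remove Cottongrass.
Every predator of it retains at least one other prey: Arctic Hare still has Dwarf Alder; Lemming still has Dwarf Alder, Lichen.
No consumer loses all prey, so no secondary extinctions occur.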